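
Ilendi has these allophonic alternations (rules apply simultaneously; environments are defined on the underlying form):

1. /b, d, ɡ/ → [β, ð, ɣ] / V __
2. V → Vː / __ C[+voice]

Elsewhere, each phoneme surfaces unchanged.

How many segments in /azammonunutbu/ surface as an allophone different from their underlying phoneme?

Segments that undergo a rule: /a/ → [aː] (rule 2); /a/ → [aː] (rule 2); /o/ → [oː] (rule 2); /u/ → [uː] (rule 2).
All other segments surface unchanged.

4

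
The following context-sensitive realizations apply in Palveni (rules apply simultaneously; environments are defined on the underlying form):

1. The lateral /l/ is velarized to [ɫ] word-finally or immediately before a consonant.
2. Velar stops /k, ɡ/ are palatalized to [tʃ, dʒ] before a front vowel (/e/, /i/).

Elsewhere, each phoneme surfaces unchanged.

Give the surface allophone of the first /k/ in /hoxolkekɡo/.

[tʃ]

/k/ (between /l/ and /e/) occurs before a front vowel → [tʃ] by rule 2.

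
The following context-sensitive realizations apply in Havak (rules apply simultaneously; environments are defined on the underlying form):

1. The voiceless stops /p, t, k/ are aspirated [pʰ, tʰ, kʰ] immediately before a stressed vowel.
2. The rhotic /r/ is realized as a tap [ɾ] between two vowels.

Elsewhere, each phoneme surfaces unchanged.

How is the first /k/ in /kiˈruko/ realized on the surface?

/k/ (word-initial) is in the target of rule 1 but the environment (immediately before a stressed vowel) is not met → [k].

[k]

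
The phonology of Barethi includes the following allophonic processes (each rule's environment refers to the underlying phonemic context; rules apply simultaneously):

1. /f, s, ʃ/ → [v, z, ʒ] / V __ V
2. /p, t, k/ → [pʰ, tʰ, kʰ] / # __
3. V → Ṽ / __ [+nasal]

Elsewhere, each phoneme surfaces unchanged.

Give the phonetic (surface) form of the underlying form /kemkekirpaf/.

/k/ — word-initial, word-initially — surfaces as [kʰ] (rule 2).
/e/ meets the environment for rule 3 (before a nasal consonant) → [ẽ].
/k/ (between /m/ and /e/): rule 2 targets it, but not word-initially → unchanged [k].
/e/ (between /k/ and /k/) fails the environment for rule 3, so it stays [e].
/k/ — between /e/ and /i/; rule 2 does not apply here → [k].
/i/ — between /k/ and /r/; rule 3 does not apply here → [i].
/p/ — between /r/ and /a/; rule 2 does not apply here → [p].
/a/ (between /p/ and /f/) fails the environment for rule 3, so it stays [a].
/f/ (word-final): rule 1 targets it, but not between two vowels → unchanged [f].

[kʰẽmkekirpaf]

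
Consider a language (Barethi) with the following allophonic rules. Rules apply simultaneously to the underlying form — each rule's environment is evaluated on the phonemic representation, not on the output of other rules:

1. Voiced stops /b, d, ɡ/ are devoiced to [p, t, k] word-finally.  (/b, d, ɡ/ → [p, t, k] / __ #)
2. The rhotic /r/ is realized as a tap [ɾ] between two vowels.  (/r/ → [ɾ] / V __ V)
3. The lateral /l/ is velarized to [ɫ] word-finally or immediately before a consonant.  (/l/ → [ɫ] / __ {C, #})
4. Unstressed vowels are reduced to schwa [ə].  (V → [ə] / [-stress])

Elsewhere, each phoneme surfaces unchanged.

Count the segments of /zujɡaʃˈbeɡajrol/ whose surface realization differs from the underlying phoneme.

5

Segments that undergo a rule: /u/ → [ə] (rule 4); /a/ → [ə] (rule 4); /a/ → [ə] (rule 4); /o/ → [ə] (rule 4); /l/ → [ɫ] (rule 3).
All other segments surface unchanged.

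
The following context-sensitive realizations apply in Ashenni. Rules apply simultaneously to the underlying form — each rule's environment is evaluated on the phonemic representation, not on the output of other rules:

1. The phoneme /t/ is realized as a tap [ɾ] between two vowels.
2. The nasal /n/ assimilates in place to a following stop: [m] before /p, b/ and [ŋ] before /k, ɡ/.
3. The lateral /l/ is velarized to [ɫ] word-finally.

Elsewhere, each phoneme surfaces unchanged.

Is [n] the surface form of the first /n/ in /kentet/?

Yes

/n/ (between /e/ and /t/): rule 2 targets it, but not before a labial or velar stop → unchanged [n].
The actual realization is [n], which matches [n].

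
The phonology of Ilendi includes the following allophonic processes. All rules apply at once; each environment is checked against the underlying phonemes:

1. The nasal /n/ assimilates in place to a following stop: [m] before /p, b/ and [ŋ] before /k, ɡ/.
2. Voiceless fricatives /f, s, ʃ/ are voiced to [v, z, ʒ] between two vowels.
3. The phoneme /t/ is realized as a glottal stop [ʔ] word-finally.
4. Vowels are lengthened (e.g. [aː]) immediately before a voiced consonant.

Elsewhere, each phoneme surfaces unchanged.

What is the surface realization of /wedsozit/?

[weːdsoːziʔ]

/w/ — not in any rule's target class → [w].
/e/ (between /w/ and /d/) occurs before a voiced consonant → [eː] by rule 4.
/d/ (between /e/ and /s/) is unaffected → [d].
/s/ — between /d/ and /o/; rule 2 does not apply here → [s].
/o/ (between /s/ and /z/): before a voiced consonant, so rule 4 applies → [oː].
/z/ (between /o/ and /i/) is unaffected → [z].
/i/ (between /z/ and /t/): rule 4 targets it, but not before a voiced consonant → unchanged [i].
Rule 3 applies to /t/ (word-final: word-finally) → [ʔ].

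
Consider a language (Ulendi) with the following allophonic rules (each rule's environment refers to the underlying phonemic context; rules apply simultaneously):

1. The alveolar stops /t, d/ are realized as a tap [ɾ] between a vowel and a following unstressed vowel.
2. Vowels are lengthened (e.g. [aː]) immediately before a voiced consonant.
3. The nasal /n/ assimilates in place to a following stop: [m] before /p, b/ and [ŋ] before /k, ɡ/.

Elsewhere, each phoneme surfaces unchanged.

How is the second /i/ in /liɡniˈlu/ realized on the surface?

/i/ (between /n/ and /l/) occurs before a voiced consonant → [iː] by rule 2.

[iː]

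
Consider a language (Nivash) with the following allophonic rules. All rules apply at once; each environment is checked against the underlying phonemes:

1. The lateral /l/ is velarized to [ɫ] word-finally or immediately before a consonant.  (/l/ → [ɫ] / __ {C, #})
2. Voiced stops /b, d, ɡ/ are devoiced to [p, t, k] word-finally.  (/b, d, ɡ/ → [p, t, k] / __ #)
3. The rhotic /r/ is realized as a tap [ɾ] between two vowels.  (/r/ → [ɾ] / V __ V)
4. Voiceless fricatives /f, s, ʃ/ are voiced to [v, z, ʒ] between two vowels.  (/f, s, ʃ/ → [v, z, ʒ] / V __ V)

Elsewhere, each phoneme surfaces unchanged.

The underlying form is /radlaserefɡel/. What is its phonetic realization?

[radlazeɾefɡeɫ]

/r/ — word-initial; rule 3 does not apply here → [r].
/a/ stays [a].
/d/ (between /a/ and /l/) is in the target of rule 2 but the environment (word-finally) is not met → [d].
/l/ — between /d/ and /a/; rule 1 does not apply here → [l].
/a/ — not in any rule's target class → [a].
Rule 4 applies to /s/ (between /a/ and /e/: between two vowels) → [z].
/e/ (between /s/ and /r/): no rule targets it → [e].
/r/ (between /e/ and /e/) occurs between two vowels → [ɾ] by rule 3.
/e/ stays [e].
/f/ — between /e/ and /ɡ/; rule 4 does not apply here → [f].
/ɡ/ — between /f/ and /e/; rule 2 does not apply here → [ɡ].
/e/ (between /ɡ/ and /l/) is unaffected → [e].
/l/ — word-final, word-finally or immediately before a consonant — surfaces as [ɫ] (rule 1).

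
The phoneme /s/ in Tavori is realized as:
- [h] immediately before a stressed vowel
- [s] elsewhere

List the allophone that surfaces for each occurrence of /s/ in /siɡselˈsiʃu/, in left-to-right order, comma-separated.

[s], [s], [h]

Occurrence 1 (position 1): no conditioning environment matches → elsewhere allophone [s].
Occurrence 2 (position 4): no conditioning environment matches → elsewhere allophone [s].
Occurrence 3 (position 7): immediately before a stressed vowel → [h].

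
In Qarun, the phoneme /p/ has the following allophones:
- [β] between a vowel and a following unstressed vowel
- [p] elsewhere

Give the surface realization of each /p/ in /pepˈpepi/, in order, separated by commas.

Occurrence 1 (position 1): no conditioning environment matches → elsewhere allophone [p].
Occurrence 2 (position 3): no conditioning environment matches → elsewhere allophone [p].
Occurrence 3 (position 4): no conditioning environment matches → elsewhere allophone [p].
Occurrence 4 (position 6): between a vowel and a following unstressed vowel → [β].

[p], [p], [p], [β]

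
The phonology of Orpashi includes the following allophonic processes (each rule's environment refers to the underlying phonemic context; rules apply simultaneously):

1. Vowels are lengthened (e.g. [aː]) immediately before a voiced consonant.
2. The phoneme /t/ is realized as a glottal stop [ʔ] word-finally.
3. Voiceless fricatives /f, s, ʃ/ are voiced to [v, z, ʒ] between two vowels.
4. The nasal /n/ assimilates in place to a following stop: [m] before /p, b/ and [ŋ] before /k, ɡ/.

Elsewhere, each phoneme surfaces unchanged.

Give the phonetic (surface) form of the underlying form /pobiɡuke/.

[poːbiːɡuke]

/p/ — not in any rule's target class → [p].
/o/ (between /p/ and /b/): before a voiced consonant, so rule 1 applies → [oː].
/b/ (between /o/ and /i/): no rule targets it → [b].
/i/ (between /b/ and /ɡ/) occurs before a voiced consonant → [iː] by rule 1.
/ɡ/ (between /i/ and /u/) is unaffected → [ɡ].
/u/ (between /ɡ/ and /k/) fails the environment for rule 1, so it stays [u].
/k/ (between /u/ and /e/): no rule targets it → [k].
/e/ (word-final): rule 1 targets it, but not before a voiced consonant → unchanged [e].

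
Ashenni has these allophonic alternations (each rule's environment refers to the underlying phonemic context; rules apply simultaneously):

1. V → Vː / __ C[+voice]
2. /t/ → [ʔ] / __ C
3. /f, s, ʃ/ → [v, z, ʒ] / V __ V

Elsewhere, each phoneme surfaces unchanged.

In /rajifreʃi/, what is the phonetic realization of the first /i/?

[i]

/i/ (between /j/ and /f/) fails the environment for rule 1, so it stays [i].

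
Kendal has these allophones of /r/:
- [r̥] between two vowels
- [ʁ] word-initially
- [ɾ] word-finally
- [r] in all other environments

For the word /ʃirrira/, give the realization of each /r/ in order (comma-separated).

Occurrence 1 (position 3): no conditioning environment matches → elsewhere allophone [r].
Occurrence 2 (position 4): no conditioning environment matches → elsewhere allophone [r].
Occurrence 3 (position 6): between two vowels → [r̥].

[r], [r], [r̥]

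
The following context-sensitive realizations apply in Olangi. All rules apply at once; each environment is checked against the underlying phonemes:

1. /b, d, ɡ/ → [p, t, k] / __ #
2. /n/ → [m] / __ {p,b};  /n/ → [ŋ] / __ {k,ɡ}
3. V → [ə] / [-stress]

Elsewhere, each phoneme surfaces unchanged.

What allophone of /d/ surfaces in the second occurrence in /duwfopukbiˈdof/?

[d]

/d/ — between /i/ and /o/; rule 1 does not apply here → [d].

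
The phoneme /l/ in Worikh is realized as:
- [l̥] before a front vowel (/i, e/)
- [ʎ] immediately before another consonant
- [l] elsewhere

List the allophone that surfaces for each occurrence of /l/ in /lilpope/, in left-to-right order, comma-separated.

[l̥], [ʎ]

Occurrence 1 (position 1): before a front vowel (/i, e/) → [l̥].
Occurrence 2 (position 3): immediately before another consonant → [ʎ].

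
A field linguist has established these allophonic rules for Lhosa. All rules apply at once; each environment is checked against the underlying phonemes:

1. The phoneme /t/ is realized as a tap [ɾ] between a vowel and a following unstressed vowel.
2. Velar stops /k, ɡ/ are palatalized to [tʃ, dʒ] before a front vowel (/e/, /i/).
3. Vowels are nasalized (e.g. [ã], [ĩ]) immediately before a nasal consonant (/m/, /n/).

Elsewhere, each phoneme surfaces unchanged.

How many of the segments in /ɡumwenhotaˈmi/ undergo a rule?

4

Segments that undergo a rule: /u/ → [ũ] (rule 3); /e/ → [ẽ] (rule 3); /t/ → [ɾ] (rule 1); /a/ → [ã] (rule 3).
All other segments surface unchanged.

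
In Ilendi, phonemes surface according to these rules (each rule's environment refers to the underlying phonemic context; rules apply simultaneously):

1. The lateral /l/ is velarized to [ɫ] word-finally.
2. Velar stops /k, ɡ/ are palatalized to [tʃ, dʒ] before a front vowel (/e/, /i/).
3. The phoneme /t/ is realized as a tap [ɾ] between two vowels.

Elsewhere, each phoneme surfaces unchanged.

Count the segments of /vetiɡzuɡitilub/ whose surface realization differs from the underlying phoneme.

Segments that undergo a rule: /t/ → [ɾ] (rule 3); /ɡ/ → [dʒ] (rule 2); /t/ → [ɾ] (rule 3).
All other segments surface unchanged.

3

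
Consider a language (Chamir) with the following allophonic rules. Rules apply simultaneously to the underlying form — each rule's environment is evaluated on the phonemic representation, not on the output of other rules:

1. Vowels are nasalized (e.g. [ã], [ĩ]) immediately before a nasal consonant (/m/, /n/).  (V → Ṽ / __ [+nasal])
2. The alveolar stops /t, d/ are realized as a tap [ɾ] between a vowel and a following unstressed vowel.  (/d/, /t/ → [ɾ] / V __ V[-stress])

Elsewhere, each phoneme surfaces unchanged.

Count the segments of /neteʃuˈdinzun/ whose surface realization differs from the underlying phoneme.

3

Segments that undergo a rule: /t/ → [ɾ] (rule 2); /i/ → [ĩ] (rule 1); /u/ → [ũ] (rule 1).
All other segments surface unchanged.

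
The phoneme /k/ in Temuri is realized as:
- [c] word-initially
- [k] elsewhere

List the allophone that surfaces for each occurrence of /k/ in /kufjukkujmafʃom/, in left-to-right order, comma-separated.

[c], [k], [k]

Occurrence 1 (position 1): word-initially → [c].
Occurrence 2 (position 6): no conditioning environment matches → elsewhere allophone [k].
Occurrence 3 (position 7): no conditioning environment matches → elsewhere allophone [k].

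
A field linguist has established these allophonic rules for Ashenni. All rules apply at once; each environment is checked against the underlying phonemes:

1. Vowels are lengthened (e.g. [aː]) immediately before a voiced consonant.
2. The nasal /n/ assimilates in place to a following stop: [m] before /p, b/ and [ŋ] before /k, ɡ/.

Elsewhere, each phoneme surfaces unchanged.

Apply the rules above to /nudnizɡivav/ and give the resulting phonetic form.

/n/ (word-initial) is in the target of rule 2 but the environment (before a labial or velar stop) is not met → [n].
/u/ (between /n/ and /d/): before a voiced consonant, so rule 1 applies → [uː].
/d/ (between /u/ and /n/) is unaffected → [d].
/n/ (between /d/ and /i/) is in the target of rule 2 but the environment (before a labial or velar stop) is not met → [n].
/i/ (between /n/ and /z/): before a voiced consonant, so rule 1 applies → [iː].
/z/ (between /i/ and /ɡ/) is unaffected → [z].
/ɡ/ stays [ɡ].
Rule 1 applies to /i/ (between /ɡ/ and /v/: before a voiced consonant) → [iː].
/v/ — not in any rule's target class → [v].
/a/ meets the environment for rule 1 (before a voiced consonant) → [aː].
/v/ — not in any rule's target class → [v].

[nuːdniːzɡiːvaːv]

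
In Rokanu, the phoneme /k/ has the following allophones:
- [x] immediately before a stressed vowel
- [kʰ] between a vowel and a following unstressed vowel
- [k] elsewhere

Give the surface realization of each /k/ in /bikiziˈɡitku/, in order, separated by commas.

[kʰ], [k]

Occurrence 1 (position 3): between a vowel and a following unstressed vowel → [kʰ].
Occurrence 2 (position 10): no conditioning environment matches → elsewhere allophone [k].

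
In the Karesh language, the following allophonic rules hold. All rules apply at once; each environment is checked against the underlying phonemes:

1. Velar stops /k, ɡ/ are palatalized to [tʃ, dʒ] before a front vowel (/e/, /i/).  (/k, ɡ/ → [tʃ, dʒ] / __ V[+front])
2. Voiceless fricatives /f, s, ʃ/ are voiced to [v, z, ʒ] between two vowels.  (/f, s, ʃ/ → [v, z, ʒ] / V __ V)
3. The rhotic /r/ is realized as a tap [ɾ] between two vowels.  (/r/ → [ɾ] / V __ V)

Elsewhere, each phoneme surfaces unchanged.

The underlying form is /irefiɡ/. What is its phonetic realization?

/r/ (between /i/ and /e/) occurs between two vowels → [ɾ] by rule 3.
/f/ meets the environment for rule 2 (between two vowels) → [v].
/ɡ/ — word-final; rule 1 does not apply here → [ɡ].

[iɾeviɡ]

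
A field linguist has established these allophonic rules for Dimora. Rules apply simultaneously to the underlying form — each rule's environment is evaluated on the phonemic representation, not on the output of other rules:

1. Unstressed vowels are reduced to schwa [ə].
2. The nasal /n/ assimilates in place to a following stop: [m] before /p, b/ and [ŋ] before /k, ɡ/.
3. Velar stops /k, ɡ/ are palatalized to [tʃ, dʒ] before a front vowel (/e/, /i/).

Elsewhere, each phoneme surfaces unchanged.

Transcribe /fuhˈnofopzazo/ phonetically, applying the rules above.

[fəhˈnofəpzəzə]

/f/ (word-initial) is unaffected → [f].
/u/ — between /f/ and /h/, in an unstressed syllable — surfaces as [ə] (rule 1).
/h/ (between /u/ and /n/): no rule targets it → [h].
/n/ (between /h/ and /o/) is in the target of rule 2 but the environment (before a labial or velar stop) is not met → [n].
/o/ (between /n/ and /f/) fails the environment for rule 1, so it stays [o].
/f/ (between /o/ and /o/): no rule targets it → [f].
/o/ (between /f/ and /p/) occurs in an unstressed syllable → [ə] by rule 1.
/p/ stays [p].
/z/ — not in any rule's target class → [z].
/a/ (between /z/ and /z/): in an unstressed syllable, so rule 1 applies → [ə].
/z/ (between /a/ and /o/): no rule targets it → [z].
/o/ (word-final) occurs in an unstressed syllable → [ə] by rule 1.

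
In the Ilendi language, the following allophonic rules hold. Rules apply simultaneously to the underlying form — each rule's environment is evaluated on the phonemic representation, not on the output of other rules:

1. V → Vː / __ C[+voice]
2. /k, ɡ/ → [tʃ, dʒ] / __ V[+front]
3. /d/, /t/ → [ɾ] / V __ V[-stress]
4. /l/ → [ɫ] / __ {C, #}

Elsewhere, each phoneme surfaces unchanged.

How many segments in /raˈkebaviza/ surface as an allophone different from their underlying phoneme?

4

Segments that undergo a rule: /k/ → [tʃ] (rule 2); /e/ → [eː] (rule 1); /a/ → [aː] (rule 1); /i/ → [iː] (rule 1).
All other segments surface unchanged.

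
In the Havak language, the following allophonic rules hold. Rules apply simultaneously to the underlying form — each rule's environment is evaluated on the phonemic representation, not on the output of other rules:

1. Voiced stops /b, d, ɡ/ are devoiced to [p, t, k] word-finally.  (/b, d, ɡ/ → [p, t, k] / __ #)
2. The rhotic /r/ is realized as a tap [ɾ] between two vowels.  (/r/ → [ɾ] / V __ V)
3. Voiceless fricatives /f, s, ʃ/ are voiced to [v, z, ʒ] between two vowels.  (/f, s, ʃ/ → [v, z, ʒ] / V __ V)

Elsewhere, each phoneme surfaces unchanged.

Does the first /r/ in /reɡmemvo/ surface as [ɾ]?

/r/ (word-initial): rule 2 targets it, but not between two vowels → unchanged [r].
The actual realization is [r], not [ɾ].

No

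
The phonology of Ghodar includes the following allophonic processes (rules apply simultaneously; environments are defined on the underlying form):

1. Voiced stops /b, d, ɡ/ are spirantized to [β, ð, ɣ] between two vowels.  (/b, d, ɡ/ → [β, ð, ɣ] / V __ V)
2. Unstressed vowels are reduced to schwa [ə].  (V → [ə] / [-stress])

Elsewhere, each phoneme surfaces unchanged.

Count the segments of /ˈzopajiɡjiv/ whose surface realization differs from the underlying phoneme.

3

Segments that undergo a rule: /a/ → [ə] (rule 2); /i/ → [ə] (rule 2); /i/ → [ə] (rule 2).
All other segments surface unchanged.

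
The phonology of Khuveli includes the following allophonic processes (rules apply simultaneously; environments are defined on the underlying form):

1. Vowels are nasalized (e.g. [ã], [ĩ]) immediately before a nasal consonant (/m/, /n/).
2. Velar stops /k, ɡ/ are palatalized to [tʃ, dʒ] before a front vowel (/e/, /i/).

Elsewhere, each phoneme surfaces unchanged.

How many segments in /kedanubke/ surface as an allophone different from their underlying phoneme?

Segments that undergo a rule: /k/ → [tʃ] (rule 2); /a/ → [ã] (rule 1); /k/ → [tʃ] (rule 2).
All other segments surface unchanged.

3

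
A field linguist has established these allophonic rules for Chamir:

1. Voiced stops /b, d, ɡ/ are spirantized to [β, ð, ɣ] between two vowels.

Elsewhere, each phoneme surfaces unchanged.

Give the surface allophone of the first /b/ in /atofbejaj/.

/b/ — between /f/ and /e/; rule 1 does not apply here → [b].

[b]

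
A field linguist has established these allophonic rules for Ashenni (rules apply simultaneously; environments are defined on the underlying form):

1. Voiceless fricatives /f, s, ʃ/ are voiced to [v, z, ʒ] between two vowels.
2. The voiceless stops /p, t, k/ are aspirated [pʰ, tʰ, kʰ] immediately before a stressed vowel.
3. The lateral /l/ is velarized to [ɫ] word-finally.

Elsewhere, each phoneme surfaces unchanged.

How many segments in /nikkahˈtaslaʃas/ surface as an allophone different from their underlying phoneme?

Segments that undergo a rule: /t/ → [tʰ] (rule 2); /ʃ/ → [ʒ] (rule 1).
All other segments surface unchanged.

2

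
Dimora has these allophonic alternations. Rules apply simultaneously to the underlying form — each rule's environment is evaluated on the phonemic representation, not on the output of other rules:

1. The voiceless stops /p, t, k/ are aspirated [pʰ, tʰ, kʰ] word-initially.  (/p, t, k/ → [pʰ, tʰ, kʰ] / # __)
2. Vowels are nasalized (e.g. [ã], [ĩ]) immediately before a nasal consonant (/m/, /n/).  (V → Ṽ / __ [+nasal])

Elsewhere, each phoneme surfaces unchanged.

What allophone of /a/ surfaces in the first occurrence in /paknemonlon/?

/a/ (between /p/ and /k/): rule 2 targets it, but not before a nasal consonant → unchanged [a].

[a]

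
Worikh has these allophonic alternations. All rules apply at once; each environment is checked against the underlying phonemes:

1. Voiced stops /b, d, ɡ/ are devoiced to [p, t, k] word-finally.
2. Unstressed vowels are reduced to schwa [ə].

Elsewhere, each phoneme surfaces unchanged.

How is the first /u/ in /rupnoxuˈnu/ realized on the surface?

/u/ (between /r/ and /p/): in an unstressed syllable, so rule 2 applies → [ə].

[ə]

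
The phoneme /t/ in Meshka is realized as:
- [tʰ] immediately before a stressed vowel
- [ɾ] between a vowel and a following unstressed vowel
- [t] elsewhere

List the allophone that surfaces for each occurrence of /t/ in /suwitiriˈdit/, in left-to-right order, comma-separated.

[ɾ], [t]

Occurrence 1 (position 5): between a vowel and an unstressed vowel → [ɾ].
Occurrence 2 (position 11): no conditioning environment matches → elsewhere allophone [t].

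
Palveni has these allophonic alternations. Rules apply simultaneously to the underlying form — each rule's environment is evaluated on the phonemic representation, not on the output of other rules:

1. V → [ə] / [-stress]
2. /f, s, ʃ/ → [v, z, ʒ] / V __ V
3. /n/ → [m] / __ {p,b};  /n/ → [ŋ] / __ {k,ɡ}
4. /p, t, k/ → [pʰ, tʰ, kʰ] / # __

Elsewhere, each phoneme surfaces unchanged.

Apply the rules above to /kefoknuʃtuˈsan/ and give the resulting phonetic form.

[kʰəvəknəʃtəˈzan]

/k/ meets the environment for rule 4 (word-initially) → [kʰ].
Rule 1 applies to /e/ (between /k/ and /f/: in an unstressed syllable) → [ə].
Rule 2 applies to /f/ (between /e/ and /o/: between two vowels) → [v].
/o/ (between /f/ and /k/) occurs in an unstressed syllable → [ə] by rule 1.
/k/ (between /o/ and /n/) is in the target of rule 4 but the environment (word-initially) is not met → [k].
/n/ (between /k/ and /u/): rule 3 targets it, but not before a labial or velar stop → unchanged [n].
/u/ (between /n/ and /ʃ/): in an unstressed syllable, so rule 1 applies → [ə].
/ʃ/ — between /u/ and /t/; rule 2 does not apply here → [ʃ].
/t/ (between /ʃ/ and /u/): rule 4 targets it, but not word-initially → unchanged [t].
/u/ (between /t/ and /s/): in an unstressed syllable, so rule 1 applies → [ə].
/s/ meets the environment for rule 2 (between two vowels) → [z].
/a/ (between /s/ and /n/) fails the environment for rule 1, so it stays [a].
/n/ (word-final) fails the environment for rule 3, so it stays [n].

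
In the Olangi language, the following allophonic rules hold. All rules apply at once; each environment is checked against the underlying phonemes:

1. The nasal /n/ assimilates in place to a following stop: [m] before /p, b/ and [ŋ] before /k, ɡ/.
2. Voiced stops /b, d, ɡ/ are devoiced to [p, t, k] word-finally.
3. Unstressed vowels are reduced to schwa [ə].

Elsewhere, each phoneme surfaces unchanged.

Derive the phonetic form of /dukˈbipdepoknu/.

[dəkˈbipdəpəknə]

/d/ — word-initial; rule 2 does not apply here → [d].
/u/ — between /d/ and /k/, in an unstressed syllable — surfaces as [ə] (rule 3).
/k/ — not in any rule's target class → [k].
/b/ (between /k/ and /i/) is in the target of rule 2 but the environment (word-finally) is not met → [b].
/i/ (between /b/ and /p/) fails the environment for rule 3, so it stays [i].
/p/ (between /i/ and /d/): no rule targets it → [p].
/d/ (between /p/ and /e/) fails the environment for rule 2, so it stays [d].
/e/ meets the environment for rule 3 (in an unstressed syllable) → [ə].
/p/ (between /e/ and /o/) is unaffected → [p].
/o/ meets the environment for rule 3 (in an unstressed syllable) → [ə].
/k/ stays [k].
/n/ (between /k/ and /u/) is in the target of rule 1 but the environment (before a labial or velar stop) is not met → [n].
/u/ — word-final, in an unstressed syllable — surfaces as [ə] (rule 3).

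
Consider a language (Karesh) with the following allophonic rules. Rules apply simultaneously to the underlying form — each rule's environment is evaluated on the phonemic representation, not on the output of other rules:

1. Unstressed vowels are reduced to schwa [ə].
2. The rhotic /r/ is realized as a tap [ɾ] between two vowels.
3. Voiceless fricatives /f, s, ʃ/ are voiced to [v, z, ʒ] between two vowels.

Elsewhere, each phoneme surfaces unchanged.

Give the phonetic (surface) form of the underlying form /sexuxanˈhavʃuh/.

/s/ (word-initial) is in the target of rule 3 but the environment (between two vowels) is not met → [s].
/e/ meets the environment for rule 1 (in an unstressed syllable) → [ə].
/x/ stays [x].
/u/ meets the environment for rule 1 (in an unstressed syllable) → [ə].
/x/ stays [x].
Rule 1 applies to /a/ (between /x/ and /n/: in an unstressed syllable) → [ə].
/n/ stays [n].
/h/ (between /n/ and /a/): no rule targets it → [h].
/a/ (between /h/ and /v/) is in the target of rule 1 but the environment (in an unstressed syllable) is not met → [a].
/v/ (between /a/ and /ʃ/) is unaffected → [v].
/ʃ/ (between /v/ and /u/) is in the target of rule 3 but the environment (between two vowels) is not met → [ʃ].
/u/ (between /ʃ/ and /h/): in an unstressed syllable, so rule 1 applies → [ə].
/h/ — not in any rule's target class → [h].

[səxəxənˈhavʃəh]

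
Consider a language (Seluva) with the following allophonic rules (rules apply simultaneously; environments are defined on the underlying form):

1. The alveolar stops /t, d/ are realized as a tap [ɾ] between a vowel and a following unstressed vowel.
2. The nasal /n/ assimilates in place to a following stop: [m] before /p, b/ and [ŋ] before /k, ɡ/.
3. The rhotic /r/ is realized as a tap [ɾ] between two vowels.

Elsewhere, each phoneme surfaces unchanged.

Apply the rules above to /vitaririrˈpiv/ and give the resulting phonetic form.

[viɾaɾiɾirˈpiv]

/v/ (word-initial) is unaffected → [v].
/i/ (between /v/ and /t/) is unaffected → [i].
/t/ (between /i/ and /a/): between a vowel and a following unstressed vowel, so rule 1 applies → [ɾ].
/a/ (between /t/ and /r/) is unaffected → [a].
Rule 3 applies to /r/ (between /a/ and /i/: between two vowels) → [ɾ].
/i/ stays [i].
/r/ meets the environment for rule 3 (between two vowels) → [ɾ].
/i/ stays [i].
/r/ — between /i/ and /p/; rule 3 does not apply here → [r].
/p/ (between /r/ and /i/) is unaffected → [p].
/i/ stays [i].
/v/ (word-final): no rule targets it → [v].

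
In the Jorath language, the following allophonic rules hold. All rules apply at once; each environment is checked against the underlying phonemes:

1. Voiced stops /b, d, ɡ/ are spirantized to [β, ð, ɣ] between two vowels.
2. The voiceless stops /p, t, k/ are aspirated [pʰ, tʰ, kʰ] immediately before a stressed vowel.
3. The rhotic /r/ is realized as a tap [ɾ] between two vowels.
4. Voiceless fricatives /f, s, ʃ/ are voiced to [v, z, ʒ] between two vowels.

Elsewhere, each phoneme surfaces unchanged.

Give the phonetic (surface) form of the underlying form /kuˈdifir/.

[kuˈðivir]

/k/ (word-initial) fails the environment for rule 2, so it stays [k].
/u/ (between /k/ and /d/): no rule targets it → [u].
/d/ meets the environment for rule 1 (between two vowels) → [ð].
/i/ — not in any rule's target class → [i].
/f/ — between /i/ and /i/, between two vowels — surfaces as [v] (rule 4).
/i/ (between /f/ and /r/) is unaffected → [i].
/r/ — word-final; rule 3 does not apply here → [r].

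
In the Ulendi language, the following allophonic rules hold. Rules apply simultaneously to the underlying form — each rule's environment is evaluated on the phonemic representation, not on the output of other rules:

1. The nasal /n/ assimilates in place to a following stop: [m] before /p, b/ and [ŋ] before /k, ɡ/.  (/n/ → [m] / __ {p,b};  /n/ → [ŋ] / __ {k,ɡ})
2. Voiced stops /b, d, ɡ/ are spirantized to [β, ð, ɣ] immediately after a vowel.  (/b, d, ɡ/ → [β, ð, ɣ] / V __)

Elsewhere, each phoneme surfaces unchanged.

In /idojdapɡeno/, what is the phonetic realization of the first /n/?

/n/ (between /e/ and /o/) is in the target of rule 1 but the environment (before a labial or velar stop) is not met → [n].

[n]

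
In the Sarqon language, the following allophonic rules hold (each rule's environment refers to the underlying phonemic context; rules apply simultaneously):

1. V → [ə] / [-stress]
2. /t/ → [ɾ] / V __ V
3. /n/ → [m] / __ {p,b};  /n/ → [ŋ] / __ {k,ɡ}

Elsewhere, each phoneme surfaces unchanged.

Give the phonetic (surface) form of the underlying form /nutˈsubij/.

[nətˈsubəj]

/n/ (word-initial): rule 3 targets it, but not before a labial or velar stop → unchanged [n].
/u/ (between /n/ and /t/) occurs in an unstressed syllable → [ə] by rule 1.
/t/ (between /u/ and /s/): rule 2 targets it, but not between two vowels → unchanged [t].
/s/ (between /t/ and /u/) is unaffected → [s].
/u/ (between /s/ and /b/) fails the environment for rule 1, so it stays [u].
/b/ (between /u/ and /i/): no rule targets it → [b].
/i/ meets the environment for rule 1 (in an unstressed syllable) → [ə].
/j/ (word-final): no rule targets it → [j].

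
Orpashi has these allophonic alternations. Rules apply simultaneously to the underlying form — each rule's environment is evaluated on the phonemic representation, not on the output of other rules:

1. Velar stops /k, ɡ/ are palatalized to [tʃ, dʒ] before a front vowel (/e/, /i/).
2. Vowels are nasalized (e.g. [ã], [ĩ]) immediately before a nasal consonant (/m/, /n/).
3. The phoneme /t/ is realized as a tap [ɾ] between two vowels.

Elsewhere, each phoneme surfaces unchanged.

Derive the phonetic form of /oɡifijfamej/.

/o/ — word-initial; rule 2 does not apply here → [o].
/ɡ/ (between /o/ and /i/) occurs before a front vowel → [dʒ] by rule 1.
/i/ (between /ɡ/ and /f/): rule 2 targets it, but not before a nasal consonant → unchanged [i].
/f/ — not in any rule's target class → [f].
/i/ (between /f/ and /j/): rule 2 targets it, but not before a nasal consonant → unchanged [i].
/j/ stays [j].
/f/ (between /j/ and /a/) is unaffected → [f].
/a/ meets the environment for rule 2 (before a nasal consonant) → [ã].
/m/ (between /a/ and /e/) is unaffected → [m].
/e/ (between /m/ and /j/): rule 2 targets it, but not before a nasal consonant → unchanged [e].
/j/ — not in any rule's target class → [j].

[odʒifijfãmej]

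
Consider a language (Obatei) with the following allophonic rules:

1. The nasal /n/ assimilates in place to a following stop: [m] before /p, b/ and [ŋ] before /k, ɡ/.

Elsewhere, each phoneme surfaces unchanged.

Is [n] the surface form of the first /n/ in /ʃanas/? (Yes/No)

/n/ — between /a/ and /a/; rule 1 does not apply here → [n].
The actual realization is [n], which matches [n].

Yes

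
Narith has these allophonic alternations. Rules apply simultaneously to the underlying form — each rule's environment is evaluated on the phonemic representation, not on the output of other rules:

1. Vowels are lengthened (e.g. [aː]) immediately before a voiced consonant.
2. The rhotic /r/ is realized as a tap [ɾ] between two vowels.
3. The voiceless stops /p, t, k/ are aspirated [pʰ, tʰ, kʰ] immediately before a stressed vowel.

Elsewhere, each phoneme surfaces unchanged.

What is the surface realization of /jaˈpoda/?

/j/ (word-initial) is unaffected → [j].
/a/ (between /j/ and /p/) fails the environment for rule 1, so it stays [a].
/p/ (between /a/ and /o/): immediately before a stressed vowel, so rule 3 applies → [pʰ].
/o/ (between /p/ and /d/) occurs before a voiced consonant → [oː] by rule 1.
/d/ (between /o/ and /a/): no rule targets it → [d].
/a/ (word-final) is in the target of rule 1 but the environment (before a voiced consonant) is not met → [a].

[jaˈpʰoːda]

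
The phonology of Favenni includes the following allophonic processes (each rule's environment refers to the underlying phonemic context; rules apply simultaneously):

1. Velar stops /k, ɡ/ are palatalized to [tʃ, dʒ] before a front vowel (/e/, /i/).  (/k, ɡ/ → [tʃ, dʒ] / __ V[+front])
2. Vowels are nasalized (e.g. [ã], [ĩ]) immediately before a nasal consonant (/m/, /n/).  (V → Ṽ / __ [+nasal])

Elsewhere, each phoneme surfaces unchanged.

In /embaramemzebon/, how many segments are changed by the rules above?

Segments that undergo a rule: /e/ → [ẽ] (rule 2); /a/ → [ã] (rule 2); /e/ → [ẽ] (rule 2); /o/ → [õ] (rule 2).
All other segments surface unchanged.

4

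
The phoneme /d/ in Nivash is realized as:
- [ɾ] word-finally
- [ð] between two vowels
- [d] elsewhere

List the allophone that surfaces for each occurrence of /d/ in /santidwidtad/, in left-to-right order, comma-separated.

[d], [d], [ɾ]

Occurrence 1 (position 6): no conditioning environment matches → elsewhere allophone [d].
Occurrence 2 (position 9): no conditioning environment matches → elsewhere allophone [d].
Occurrence 3 (position 12): word-finally → [ɾ].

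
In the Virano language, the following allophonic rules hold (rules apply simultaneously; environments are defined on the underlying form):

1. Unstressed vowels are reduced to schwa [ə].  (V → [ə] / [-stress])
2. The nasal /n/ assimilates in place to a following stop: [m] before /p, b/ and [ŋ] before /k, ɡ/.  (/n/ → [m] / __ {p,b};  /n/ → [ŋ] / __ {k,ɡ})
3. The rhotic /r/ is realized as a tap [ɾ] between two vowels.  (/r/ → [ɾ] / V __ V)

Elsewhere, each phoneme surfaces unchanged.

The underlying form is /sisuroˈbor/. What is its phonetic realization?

[səsəɾəˈbor]

/s/ (word-initial): no rule targets it → [s].
/i/ meets the environment for rule 1 (in an unstressed syllable) → [ə].
/s/ stays [s].
/u/ (between /s/ and /r/) occurs in an unstressed syllable → [ə] by rule 1.
/r/ (between /u/ and /o/) occurs between two vowels → [ɾ] by rule 3.
/o/ — between /r/ and /b/, in an unstressed syllable — surfaces as [ə] (rule 1).
/b/ (between /o/ and /o/): no rule targets it → [b].
/o/ (between /b/ and /r/) fails the environment for rule 1, so it stays [o].
/r/ (word-final) fails the environment for rule 3, so it stays [r].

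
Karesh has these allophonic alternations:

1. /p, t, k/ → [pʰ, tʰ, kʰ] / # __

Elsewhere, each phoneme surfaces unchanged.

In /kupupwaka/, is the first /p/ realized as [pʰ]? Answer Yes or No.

/p/ (between /u/ and /u/) is in the target of rule 1 but the environment (word-initially) is not met → [p].
The actual realization is [p], not [pʰ].

No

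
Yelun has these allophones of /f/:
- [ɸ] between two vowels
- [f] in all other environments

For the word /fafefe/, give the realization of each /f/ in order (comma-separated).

Occurrence 1 (position 1): no conditioning environment matches → elsewhere allophone [f].
Occurrence 2 (position 3): between two vowels → [ɸ].
Occurrence 3 (position 5): between two vowels → [ɸ].

[f], [ɸ], [ɸ]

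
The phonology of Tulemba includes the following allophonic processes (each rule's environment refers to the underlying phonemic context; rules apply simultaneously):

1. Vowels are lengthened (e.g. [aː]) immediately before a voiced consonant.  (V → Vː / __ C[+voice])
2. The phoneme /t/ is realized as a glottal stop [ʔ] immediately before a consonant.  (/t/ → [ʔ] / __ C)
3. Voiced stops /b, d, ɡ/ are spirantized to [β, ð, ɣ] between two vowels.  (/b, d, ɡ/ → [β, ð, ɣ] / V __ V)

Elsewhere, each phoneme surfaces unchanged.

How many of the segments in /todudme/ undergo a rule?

3

Segments that undergo a rule: /o/ → [oː] (rule 1); /d/ → [ð] (rule 3); /u/ → [uː] (rule 1).
All other segments surface unchanged.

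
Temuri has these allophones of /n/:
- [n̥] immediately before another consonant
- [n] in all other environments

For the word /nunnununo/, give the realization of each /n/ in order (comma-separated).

Occurrence 1 (position 1): no conditioning environment matches → elsewhere allophone [n].
Occurrence 2 (position 3): immediately before another consonant → [n̥].
Occurrence 3 (position 4): no conditioning environment matches → elsewhere allophone [n].
Occurrence 4 (position 6): no conditioning environment matches → elsewhere allophone [n].
Occurrence 5 (position 8): no conditioning environment matches → elsewhere allophone [n].

[n], [n̥], [n], [n], [n]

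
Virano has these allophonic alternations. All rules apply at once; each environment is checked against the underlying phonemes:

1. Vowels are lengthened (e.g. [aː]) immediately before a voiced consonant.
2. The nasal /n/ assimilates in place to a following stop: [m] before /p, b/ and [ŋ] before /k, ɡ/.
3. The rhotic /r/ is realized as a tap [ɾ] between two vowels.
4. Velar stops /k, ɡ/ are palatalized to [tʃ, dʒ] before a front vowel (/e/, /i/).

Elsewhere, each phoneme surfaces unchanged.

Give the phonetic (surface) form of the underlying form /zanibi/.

[zaːniːbi]

/z/ stays [z].
/a/ — between /z/ and /n/, before a voiced consonant — surfaces as [aː] (rule 1).
/n/ (between /a/ and /i/) is in the target of rule 2 but the environment (before a labial or velar stop) is not met → [n].
/i/ — between /n/ and /b/, before a voiced consonant — surfaces as [iː] (rule 1).
/b/ (between /i/ and /i/): no rule targets it → [b].
/i/ — word-final; rule 1 does not apply here → [i].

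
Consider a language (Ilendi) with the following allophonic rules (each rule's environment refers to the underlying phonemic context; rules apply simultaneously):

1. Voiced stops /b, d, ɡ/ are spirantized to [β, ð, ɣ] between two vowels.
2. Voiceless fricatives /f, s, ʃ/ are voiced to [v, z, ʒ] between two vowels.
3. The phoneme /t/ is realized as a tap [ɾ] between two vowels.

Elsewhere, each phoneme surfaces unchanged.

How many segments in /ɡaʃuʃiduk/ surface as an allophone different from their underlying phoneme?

3

Segments that undergo a rule: /ʃ/ → [ʒ] (rule 2); /ʃ/ → [ʒ] (rule 2); /d/ → [ð] (rule 1).
All other segments surface unchanged.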